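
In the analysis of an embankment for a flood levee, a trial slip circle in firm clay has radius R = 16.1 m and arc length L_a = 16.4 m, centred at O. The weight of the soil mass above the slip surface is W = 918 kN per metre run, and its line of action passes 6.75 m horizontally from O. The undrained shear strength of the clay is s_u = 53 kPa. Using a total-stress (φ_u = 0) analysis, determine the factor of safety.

Taking moments about the centre O, the resisting moment is provided by the undrained shear strength acting along the arc:
M_R = s_u·L_a·R = 53·16.40·16.1 = 13994.1 kN·m/m
M_D = W·d = 918·6.75 = 6196.5 kN·m/m
FS = M_R / M_D = 13994.1 / 6196.5 = 2.258

FS = 2.26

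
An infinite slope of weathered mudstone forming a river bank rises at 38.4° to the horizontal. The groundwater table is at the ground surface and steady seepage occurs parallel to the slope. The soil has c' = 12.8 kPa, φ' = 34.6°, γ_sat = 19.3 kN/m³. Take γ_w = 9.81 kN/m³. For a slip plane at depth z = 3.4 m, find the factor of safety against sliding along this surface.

FS = 0.83

With seepage parallel to the slope and the water table at the surface, the effective normal stress on the slip plane uses the buoyant unit weight γ' = γ_sat − γ_w while the driving shear stress uses γ_sat:
FS = [c' + γ' z cos²β tanφ'] / [γ_sat z sinβ cosβ]
γ' = 19.3 − 9.81 = 9.49 kN/m³
Numerator = 12.8 + 9.49·3.4·cos²38.4°·tan34.6° = 12.8 + 9.49·3.4·0.6142·0.6899 = 26.471 kPa
Denominator = 19.3·3.4·sin38.4°·cos38.4° = 19.3·3.4·0.6211·0.7837 = 31.943 kPa
FS = 26.471 / 31.943 = 0.829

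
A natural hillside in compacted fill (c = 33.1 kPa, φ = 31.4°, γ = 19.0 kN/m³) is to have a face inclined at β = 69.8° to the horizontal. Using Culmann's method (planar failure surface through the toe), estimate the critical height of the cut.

H_c = 25.81 m

Culmann's analysis gives the critical failure plane at α_cr = (β + φ)/2 = (69.8 + 31.4)/2 = 50.6°, and the critical height
H_c = (4c/γ) · sinβ cosφ / [1 − cos(β − φ)]
    = (4·33.1/19.0) · sin69.8°·cos31.4° / [1 − cos(38.4°)]
    = 6.968 · 0.9385·0.8536 / [1 − 0.7837]
    = 6.968 · 0.8011 / 0.2163
    = 25.81 m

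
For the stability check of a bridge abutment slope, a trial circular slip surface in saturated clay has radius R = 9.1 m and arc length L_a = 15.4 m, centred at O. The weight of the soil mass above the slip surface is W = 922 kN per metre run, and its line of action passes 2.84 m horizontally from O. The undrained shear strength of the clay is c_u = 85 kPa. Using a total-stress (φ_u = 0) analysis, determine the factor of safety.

FS = 4.55

Taking moments about the centre O, the resisting moment is provided by the undrained shear strength acting along the arc:
M_R = c_u·L_a·R = 85·15.40·9.1 = 11911.9 kN·m/m
M_D = W·d = 922·2.84 = 2618.5 kN·m/m
FS = M_R / M_D = 11911.9 / 2618.5 = 4.549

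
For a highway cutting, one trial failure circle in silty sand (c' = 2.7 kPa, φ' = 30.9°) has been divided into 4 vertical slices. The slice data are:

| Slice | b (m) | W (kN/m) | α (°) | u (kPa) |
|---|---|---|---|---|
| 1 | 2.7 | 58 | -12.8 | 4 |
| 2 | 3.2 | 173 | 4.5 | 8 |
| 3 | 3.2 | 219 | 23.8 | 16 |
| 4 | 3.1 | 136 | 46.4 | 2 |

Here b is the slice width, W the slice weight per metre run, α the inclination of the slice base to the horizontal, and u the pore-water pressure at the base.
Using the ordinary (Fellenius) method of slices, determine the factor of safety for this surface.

FS = 1.55

Ordinary method of slices: FS = Σ[c'·Δl_i + (W_i cosα_i − u_i·Δl_i)·tanφ'] / Σ W_i sinα_i, with Δl_i = b_i / cosα_i.
Slice 1: Δl = 2.7/cos(-12.8°) = 2.769 m; N'_1 = 58·cos(-12.8°) − 4·2.769 = 45.5; c'Δl = 7.48; W sinα = -12.8
Slice 2: Δl = 3.2/cos4.5° = 3.210 m; N'_2 = 173·cos4.5° − 8·3.210 = 146.8; c'Δl = 8.67; W sinα = 13.6
Slice 3: Δl = 3.2/cos23.8° = 3.497 m; N'_3 = 219·cos23.8° − 16·3.497 = 144.4; c'Δl = 9.44; W sinα = 88.4
Slice 4: Δl = 3.1/cos46.4° = 4.495 m; N'_4 = 136·cos46.4° − 2·4.495 = 84.8; c'Δl = 12.14; W sinα = 98.5
Σc'Δl = 37.7 kN/m; ΣN' = 421.5 kN/m; ΣW sinα = 187.6 kN/m
Resisting = 37.7 + 421.5·tan30.9° = 37.7 + 252.3 = 290.0 kN/m
FS = 290.0 / 187.6 = 1.546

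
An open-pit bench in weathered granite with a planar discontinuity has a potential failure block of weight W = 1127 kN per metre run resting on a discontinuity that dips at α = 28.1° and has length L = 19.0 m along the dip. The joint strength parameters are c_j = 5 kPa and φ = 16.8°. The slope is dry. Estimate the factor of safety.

Resolving the block weight along and normal to the plane and applying the Mohr–Coulomb strength on the joint:
N' = W cosα = 1127·cos28.1° = 994.2 kN/m
Driving force T = W sinα = 1127·sin28.1° = 530.8 kN/m
Resisting force R = c_j·L + N'·tanφ = 5·19.0 + 994.2·tan16.8° = 95.0 + 300.2 = 395.2 kN/m
FS = R / T = 395.2 / 530.8 = 0.744

FS = 0.74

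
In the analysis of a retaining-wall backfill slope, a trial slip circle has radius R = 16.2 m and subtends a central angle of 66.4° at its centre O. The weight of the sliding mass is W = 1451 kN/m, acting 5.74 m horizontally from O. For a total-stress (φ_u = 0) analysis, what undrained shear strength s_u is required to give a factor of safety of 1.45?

FS = s_u·L_a·R / (W·d), so s_u = FS·W·d / (L_a·R).
Arc length L_a = R·θ = 16.2·(66.4°·π/180) = 16.2·1.1589 = 18.77 m
s_u = 1.45·1451·5.74 / (18.77·16.2) = 12076.7 / 304.14 = 39.71 kPa

s_u = 39.7 kPa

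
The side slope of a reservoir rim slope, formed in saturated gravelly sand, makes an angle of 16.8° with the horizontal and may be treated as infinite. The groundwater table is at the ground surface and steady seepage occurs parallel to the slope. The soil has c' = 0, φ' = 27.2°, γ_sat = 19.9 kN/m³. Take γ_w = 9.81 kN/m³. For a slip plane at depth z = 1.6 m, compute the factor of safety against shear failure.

FS = 0.86

With seepage parallel to the slope and the water table at the surface, the effective normal stress on the slip plane uses the buoyant unit weight γ' = γ_sat − γ_w while the driving shear stress uses γ_sat:
FS = [c' + γ' z cos²β tanφ'] / [γ_sat z sinβ cosβ]
(For c' = 0 this reduces to FS = (γ'/γ_sat)·tanφ'/tanβ.)
γ' = 19.9 − 9.81 = 10.09 kN/m³
Numerator = 0.0 + 10.09·1.6·cos²16.8°·tan27.2° = 0.0 + 10.09·1.6·0.9165·0.5139 = 7.604 kPa
Denominator = 19.9·1.6·sin16.8°·cos16.8° = 19.9·1.6·0.2890·0.9573 = 8.810 kPa
FS = 7.604 / 8.810 = 0.863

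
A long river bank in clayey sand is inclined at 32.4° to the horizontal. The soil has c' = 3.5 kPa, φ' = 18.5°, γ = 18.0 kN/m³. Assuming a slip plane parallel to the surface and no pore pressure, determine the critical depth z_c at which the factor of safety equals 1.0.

Setting FS = 1.00 in FS = [c' + γz cos²β tanφ'] / [γz sinβ cosβ] and solving for z:
z = c' / [γ cosβ (FS·sinβ − cosβ·tanφ')]
  = 3.5 / [18.0·cos32.4°·(1.00·sin32.4° − cos32.4°·tan18.5°)]
  = 3.5 / [18.0·0.8443·(1.00·0.5358 − 0.8443·0.3346)]
  = 3.5 / 3.8499 = 0.909 m

z_c = 0.91 m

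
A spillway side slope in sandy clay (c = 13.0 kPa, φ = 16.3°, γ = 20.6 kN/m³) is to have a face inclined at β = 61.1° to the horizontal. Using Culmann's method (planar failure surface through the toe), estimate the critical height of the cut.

H_c = 7.30 m

Culmann's analysis gives the critical failure plane at α_cr = (β + φ)/2 = (61.1 + 16.3)/2 = 38.7°, and the critical height
H_c = (4c/γ) · sinβ cosφ / [1 − cos(β − φ)]
    = (4·13.0/20.6) · sin61.1°·cos16.3° / [1 − cos(44.8°)]
    = 2.524 · 0.8755·0.9598 / [1 − 0.7096]
    = 2.524 · 0.8403 / 0.2904
    = 7.30 m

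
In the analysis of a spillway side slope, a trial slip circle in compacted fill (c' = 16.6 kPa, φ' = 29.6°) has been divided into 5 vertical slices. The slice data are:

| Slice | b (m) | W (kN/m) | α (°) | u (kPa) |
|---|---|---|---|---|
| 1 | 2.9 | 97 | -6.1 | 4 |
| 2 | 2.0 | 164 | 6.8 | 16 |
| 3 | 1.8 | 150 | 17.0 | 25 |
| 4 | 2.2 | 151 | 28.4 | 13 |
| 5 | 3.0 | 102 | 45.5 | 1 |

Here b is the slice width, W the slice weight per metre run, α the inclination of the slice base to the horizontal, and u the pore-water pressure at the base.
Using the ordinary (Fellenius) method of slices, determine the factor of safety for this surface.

FS = 2.52

Ordinary method of slices: FS = Σ[c'·Δl_i + (W_i cosα_i − u_i·Δl_i)·tanφ'] / Σ W_i sinα_i, with Δl_i = b_i / cosα_i.
Slice 1: Δl = 2.9/cos(-6.1°) = 2.917 m; N'_1 = 97·cos(-6.1°) − 4·2.917 = 84.8; c'Δl = 48.41; W sinα = -10.3
Slice 2: Δl = 2.0/cos6.8° = 2.014 m; N'_2 = 164·cos6.8° − 16·2.014 = 130.6; c'Δl = 33.44; W sinα = 19.4
Slice 3: Δl = 1.8/cos17.0° = 1.882 m; N'_3 = 150·cos17.0° − 25·1.882 = 96.4; c'Δl = 31.25; W sinα = 43.9
Slice 4: Δl = 2.2/cos28.4° = 2.501 m; N'_4 = 151·cos28.4° − 13·2.501 = 100.3; c'Δl = 41.52; W sinα = 71.8
Slice 5: Δl = 3.0/cos45.5° = 4.280 m; N'_5 = 102·cos45.5° − 1·4.280 = 67.2; c'Δl = 71.05; W sinα = 72.8
Σc'Δl = 225.7 kN/m; ΣN' = 479.3 kN/m; ΣW sinα = 197.5 kN/m
Resisting = 225.7 + 479.3·tan29.6° = 225.7 + 272.3 = 498.0 kN/m
FS = 498.0 / 197.5 = 2.521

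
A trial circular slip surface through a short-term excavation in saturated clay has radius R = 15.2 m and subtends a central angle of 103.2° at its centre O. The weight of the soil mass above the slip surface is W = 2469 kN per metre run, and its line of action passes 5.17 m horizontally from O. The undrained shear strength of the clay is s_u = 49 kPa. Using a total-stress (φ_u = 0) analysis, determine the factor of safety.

FS = 1.60

Taking moments about the centre O, the resisting moment is provided by the undrained shear strength acting along the arc:
Arc length L_a = R·θ = 15.2·(103.2°·π/180) = 15.2·1.8012 = 27.38 m
M_R = s_u·L_a·R = 49·27.38·15.2 = 20391.1 kN·m/m
M_D = W·d = 2469·5.17 = 12764.7 kN·m/m
FS = M_R / M_D = 20391.1 / 12764.7 = 1.597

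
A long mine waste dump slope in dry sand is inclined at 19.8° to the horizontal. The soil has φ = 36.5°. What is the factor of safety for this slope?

FS = 2.06

For a dry cohesionless infinite slope the factor of safety is FS = tanφ / tanβ.
FS = tan36.5° / tan19.8° = 0.7400 / 0.3600 = 2.055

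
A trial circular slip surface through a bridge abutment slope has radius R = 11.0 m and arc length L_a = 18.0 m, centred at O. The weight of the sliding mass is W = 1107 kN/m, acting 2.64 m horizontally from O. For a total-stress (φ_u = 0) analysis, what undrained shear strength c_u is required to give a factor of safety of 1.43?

FS = c_u·L_a·R / (W·d), so c_u = FS·W·d / (L_a·R).
c_u = 1.43·1107·2.64 / (18.00·11.0) = 4179.1 / 198.00 = 21.11 kPa

c_u = 21.1 kPa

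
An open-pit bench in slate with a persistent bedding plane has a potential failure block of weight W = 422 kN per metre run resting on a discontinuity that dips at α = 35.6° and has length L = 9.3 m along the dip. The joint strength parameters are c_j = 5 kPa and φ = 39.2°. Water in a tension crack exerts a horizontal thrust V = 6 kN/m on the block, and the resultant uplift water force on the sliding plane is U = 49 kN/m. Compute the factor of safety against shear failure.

FS = 1.13

Resolving the block weight along and normal to the plane and applying the Mohr–Coulomb strength on the joint:
N' = W cosα − U − V sinα = 422·cos35.6° − 49 − 6·sin35.6° = 290.6 kN/m
Driving force T = W sinα + V cosα = 422·sin35.6° + 6·cos35.6° = 250.5 kN/m
Resisting force R = c_j·L + N'·tanφ = 5·9.3 + 290.6·tan39.2° = 46.5 + 237.0 = 283.5 kN/m
FS = R / T = 283.5 / 250.5 = 1.132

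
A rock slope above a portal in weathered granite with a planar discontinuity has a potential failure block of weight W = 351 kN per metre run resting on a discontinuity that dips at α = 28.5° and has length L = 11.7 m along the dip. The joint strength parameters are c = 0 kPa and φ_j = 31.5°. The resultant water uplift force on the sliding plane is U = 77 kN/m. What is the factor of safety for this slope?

FS = 0.85

Resolving the block weight along and normal to the plane and applying the Mohr–Coulomb strength on the joint:
N' = W cosα − U = 351·cos28.5° − 77 = 231.5 kN/m
Driving force T = W sinα = 351·sin28.5° = 167.5 kN/m
Resisting force R = c·L + N'·tanφ_j = 0·11.7 + 231.5·tan31.5° = 0.0 + 141.8 = 141.8 kN/m
FS = R / T = 141.8 / 167.5 = 0.847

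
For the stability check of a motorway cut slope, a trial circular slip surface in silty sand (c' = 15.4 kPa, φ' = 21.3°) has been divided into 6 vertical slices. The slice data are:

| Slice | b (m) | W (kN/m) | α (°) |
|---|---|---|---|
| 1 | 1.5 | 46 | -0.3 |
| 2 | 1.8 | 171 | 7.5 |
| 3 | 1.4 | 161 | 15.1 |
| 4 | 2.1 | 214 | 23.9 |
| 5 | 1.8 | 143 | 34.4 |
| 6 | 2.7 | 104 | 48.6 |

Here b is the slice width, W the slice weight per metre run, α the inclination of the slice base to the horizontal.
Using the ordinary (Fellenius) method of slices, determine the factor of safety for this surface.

FS = 1.61

Ordinary method of slices: FS = Σ[c'·Δl_i + (W_i cosα_i)·tanφ'] / Σ W_i sinα_i, with Δl_i = b_i / cosα_i.
Slice 1: Δl = 1.5/cos(-0.3°) = 1.500 m; N'_1 = 46·cos(-0.3°) = 46.0; c'Δl = 23.10; W sinα = -0.2
Slice 2: Δl = 1.8/cos7.5° = 1.816 m; N'_2 = 171·cos7.5° = 169.5; c'Δl = 27.96; W sinα = 22.3
Slice 3: Δl = 1.4/cos15.1° = 1.450 m; N'_3 = 161·cos15.1° = 155.4; c'Δl = 22.33; W sinα = 41.9
Slice 4: Δl = 2.1/cos23.9° = 2.297 m; N'_4 = 214·cos23.9° = 195.7; c'Δl = 35.37; W sinα = 86.7
Slice 5: Δl = 1.8/cos34.4° = 2.182 m; N'_5 = 143·cos34.4° = 118.0; c'Δl = 33.60; W sinα = 80.8
Slice 6: Δl = 2.7/cos48.6° = 4.083 m; N'_6 = 104·cos48.6° = 68.8; c'Δl = 62.88; W sinα = 78.0
Σc'Δl = 205.2 kN/m; ΣN' = 753.4 kN/m; ΣW sinα = 309.5 kN/m
Resisting = 205.2 + 753.4·tan21.3° = 205.2 + 293.7 = 499.0 kN/m
FS = 499.0 / 309.5 = 1.612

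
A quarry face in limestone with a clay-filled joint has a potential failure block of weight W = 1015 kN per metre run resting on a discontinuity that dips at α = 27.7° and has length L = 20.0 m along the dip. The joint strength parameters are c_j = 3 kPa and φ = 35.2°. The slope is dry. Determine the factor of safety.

FS = 1.47

Resolving the block weight along and normal to the plane and applying the Mohr–Coulomb strength on the joint:
N' = W cosα = 1015·cos27.7° = 898.7 kN/m
Driving force T = W sinα = 1015·sin27.7° = 471.8 kN/m
Resisting force R = c_j·L + N'·tanφ = 3·20.0 + 898.7·tan35.2° = 60.0 + 633.9 = 693.9 kN/m
FS = R / T = 693.9 / 471.8 = 1.471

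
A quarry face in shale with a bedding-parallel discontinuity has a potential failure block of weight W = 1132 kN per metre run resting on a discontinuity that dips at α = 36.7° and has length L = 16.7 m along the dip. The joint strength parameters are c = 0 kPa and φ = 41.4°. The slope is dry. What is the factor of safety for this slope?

FS = 1.18

Resolving the block weight along and normal to the plane and applying the Mohr–Coulomb strength on the joint:
N' = W cosα = 1132·cos36.7° = 907.6 kN/m
Driving force T = W sinα = 1132·sin36.7° = 676.5 kN/m
Resisting force R = c·L + N'·tanφ = 0·16.7 + 907.6·tan41.4° = 0.0 + 800.2 = 800.2 kN/m
FS = R / T = 800.2 / 676.5 = 1.183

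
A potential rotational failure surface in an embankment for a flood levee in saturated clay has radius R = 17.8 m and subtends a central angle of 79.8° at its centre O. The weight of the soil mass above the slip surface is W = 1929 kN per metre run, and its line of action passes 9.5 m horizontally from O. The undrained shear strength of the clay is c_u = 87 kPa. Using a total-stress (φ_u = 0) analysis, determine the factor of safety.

FS = 2.09

Taking moments about the centre O, the resisting moment is provided by the undrained shear strength acting along the arc:
Arc length L_a = R·θ = 17.8·(79.8°·π/180) = 17.8·1.3928 = 24.79 m
M_R = c_u·L_a·R = 87·24.79·17.8 = 38391.9 kN·m/m
M_D = W·d = 1929·9.5 = 18325.5 kN·m/m
FS = M_R / M_D = 38391.9 / 18325.5 = 2.095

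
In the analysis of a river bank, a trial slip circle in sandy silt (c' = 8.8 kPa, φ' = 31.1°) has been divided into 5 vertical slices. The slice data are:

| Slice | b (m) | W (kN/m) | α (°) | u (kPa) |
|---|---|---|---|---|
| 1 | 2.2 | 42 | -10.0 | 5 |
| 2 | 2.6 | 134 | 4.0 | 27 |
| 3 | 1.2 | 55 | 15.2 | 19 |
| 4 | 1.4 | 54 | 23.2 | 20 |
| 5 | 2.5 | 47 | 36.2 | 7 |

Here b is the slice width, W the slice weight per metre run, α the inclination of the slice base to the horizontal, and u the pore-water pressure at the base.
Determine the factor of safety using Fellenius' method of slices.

FS = 2.90

Ordinary method of slices: FS = Σ[c'·Δl_i + (W_i cosα_i − u_i·Δl_i)·tanφ'] / Σ W_i sinα_i, with Δl_i = b_i / cosα_i.
Slice 1: Δl = 2.2/cos(-10.0°) = 2.234 m; N'_1 = 42·cos(-10.0°) − 5·2.234 = 30.2; c'Δl = 19.66; W sinα = -7.3
Slice 2: Δl = 2.6/cos4.0° = 2.606 m; N'_2 = 134·cos4.0° − 27·2.606 = 63.3; c'Δl = 22.94; W sinα = 9.3
Slice 3: Δl = 1.2/cos15.2° = 1.244 m; N'_3 = 55·cos15.2° − 19·1.244 = 29.4; c'Δl = 10.94; W sinα = 14.4
Slice 4: Δl = 1.4/cos23.2° = 1.523 m; N'_4 = 54·cos23.2° − 20·1.523 = 19.2; c'Δl = 13.40; W sinα = 21.3
Slice 5: Δl = 2.5/cos36.2° = 3.098 m; N'_5 = 47·cos36.2° − 7·3.098 = 16.2; c'Δl = 27.26; W sinα = 27.8
Σc'Δl = 94.2 kN/m; ΣN' = 158.4 kN/m; ΣW sinα = 65.5 kN/m
Resisting = 94.2 + 158.4·tan31.1° = 94.2 + 95.5 = 189.7 kN/m
FS = 189.7 / 65.5 = 2.896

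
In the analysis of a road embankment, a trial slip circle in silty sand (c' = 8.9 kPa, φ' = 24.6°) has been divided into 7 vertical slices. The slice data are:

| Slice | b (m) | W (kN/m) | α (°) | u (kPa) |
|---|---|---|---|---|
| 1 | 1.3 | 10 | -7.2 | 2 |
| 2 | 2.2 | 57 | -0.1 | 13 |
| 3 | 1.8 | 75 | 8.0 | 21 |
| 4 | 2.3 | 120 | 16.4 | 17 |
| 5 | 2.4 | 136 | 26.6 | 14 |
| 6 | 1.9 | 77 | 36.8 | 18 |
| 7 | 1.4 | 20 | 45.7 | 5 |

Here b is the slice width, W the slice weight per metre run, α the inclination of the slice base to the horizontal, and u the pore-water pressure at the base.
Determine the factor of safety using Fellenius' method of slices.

FS = 1.51

Ordinary method of slices: FS = Σ[c'·Δl_i + (W_i cosα_i − u_i·Δl_i)·tanφ'] / Σ W_i sinα_i, with Δl_i = b_i / cosα_i.
Slice 1: Δl = 1.3/cos(-7.2°) = 1.310 m; N'_1 = 10·cos(-7.2°) − 2·1.310 = 7.3; c'Δl = 11.66; W sinα = -1.3
Slice 2: Δl = 2.2/cos(-0.1°) = 2.200 m; N'_2 = 57·cos(-0.1°) − 13·2.200 = 28.4; c'Δl = 19.58; W sinα = -0.1
Slice 3: Δl = 1.8/cos8.0° = 1.818 m; N'_3 = 75·cos8.0° − 21·1.818 = 36.1; c'Δl = 16.18; W sinα = 10.4
Slice 4: Δl = 2.3/cos16.4° = 2.398 m; N'_4 = 120·cos16.4° − 17·2.398 = 74.4; c'Δl = 21.34; W sinα = 33.9
Slice 5: Δl = 2.4/cos26.6° = 2.684 m; N'_5 = 136·cos26.6° − 14·2.684 = 84.0; c'Δl = 23.89; W sinα = 60.9
Slice 6: Δl = 1.9/cos36.8° = 2.373 m; N'_6 = 77·cos36.8° − 18·2.373 = 18.9; c'Δl = 21.12; W sinα = 46.1
Slice 7: Δl = 1.4/cos45.7° = 2.005 m; N'_7 = 20·cos45.7° − 5·2.005 = 3.9; c'Δl = 17.84; W sinα = 14.3
Σc'Δl = 131.6 kN/m; ΣN' = 253.1 kN/m; ΣW sinα = 164.3 kN/m
Resisting = 131.6 + 253.1·tan24.6° = 131.6 + 115.9 = 247.5 kN/m
FS = 247.5 / 164.3 = 1.506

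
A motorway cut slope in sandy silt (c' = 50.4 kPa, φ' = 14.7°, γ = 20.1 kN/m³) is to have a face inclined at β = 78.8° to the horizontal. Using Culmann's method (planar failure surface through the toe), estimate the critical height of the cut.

H_c = 16.90 m

Culmann's analysis gives the critical failure plane at α_cr = (β + φ')/2 = (78.8 + 14.7)/2 = 46.8°, and the critical height
H_c = (4c'/γ) · sinβ cosφ' / [1 − cos(β − φ')]
    = (4·50.4/20.1) · sin78.8°·cos14.7° / [1 − cos(64.1°)]
    = 10.030 · 0.9810·0.9673 / [1 − 0.4368]
    = 10.030 · 0.9488 / 0.5632
    = 16.90 m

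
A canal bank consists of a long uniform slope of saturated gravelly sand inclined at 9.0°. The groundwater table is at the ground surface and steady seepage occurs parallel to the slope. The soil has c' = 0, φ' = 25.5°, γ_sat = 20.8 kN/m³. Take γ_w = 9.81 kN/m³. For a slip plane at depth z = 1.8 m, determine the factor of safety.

With seepage parallel to the slope and the water table at the surface, the effective normal stress on the slip plane uses the buoyant unit weight γ' = γ_sat − γ_w while the driving shear stress uses γ_sat:
FS = [c' + γ' z cos²β tanφ'] / [γ_sat z sinβ cosβ]
(For c' = 0 this reduces to FS = (γ'/γ_sat)·tanφ'/tanβ.)
γ' = 20.8 − 9.81 = 10.99 kN/m³
Numerator = 0.0 + 10.99·1.8·cos²9.0°·tan25.5° = 0.0 + 10.99·1.8·0.9755·0.4770 = 9.205 kPa
Denominator = 20.8·1.8·sin9.0°·cos9.0° = 20.8·1.8·0.1564·0.9877 = 5.785 kPa
FS = 9.205 / 5.785 = 1.591

FS = 1.59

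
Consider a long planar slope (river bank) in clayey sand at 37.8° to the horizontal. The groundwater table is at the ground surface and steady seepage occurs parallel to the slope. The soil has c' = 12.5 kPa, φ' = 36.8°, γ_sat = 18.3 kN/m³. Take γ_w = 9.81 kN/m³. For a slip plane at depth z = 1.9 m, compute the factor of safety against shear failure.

With seepage parallel to the slope and the water table at the surface, the effective normal stress on the slip plane uses the buoyant unit weight γ' = γ_sat − γ_w while the driving shear stress uses γ_sat:
FS = [c' + γ' z cos²β tanφ'] / [γ_sat z sinβ cosβ]
γ' = 18.3 − 9.81 = 8.49 kN/m³
Numerator = 12.5 + 8.49·1.9·cos²37.8°·tan36.8° = 12.5 + 8.49·1.9·0.6243·0.7481 = 20.034 kPa
Denominator = 18.3·1.9·sin37.8°·cos37.8° = 18.3·1.9·0.6129·0.7902 = 16.839 kPa
FS = 20.034 / 16.839 = 1.190

FS = 1.19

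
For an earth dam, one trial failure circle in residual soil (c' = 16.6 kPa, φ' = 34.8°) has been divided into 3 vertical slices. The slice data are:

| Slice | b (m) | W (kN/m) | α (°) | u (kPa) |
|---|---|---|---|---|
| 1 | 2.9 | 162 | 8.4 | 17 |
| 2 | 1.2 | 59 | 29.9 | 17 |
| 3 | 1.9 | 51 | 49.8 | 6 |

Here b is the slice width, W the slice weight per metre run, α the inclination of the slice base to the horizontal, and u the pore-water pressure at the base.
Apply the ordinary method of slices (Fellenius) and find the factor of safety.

Ordinary method of slices: FS = Σ[c'·Δl_i + (W_i cosα_i − u_i·Δl_i)·tanφ'] / Σ W_i sinα_i, with Δl_i = b_i / cosα_i.
Slice 1: Δl = 2.9/cos8.4° = 2.931 m; N'_1 = 162·cos8.4° − 17·2.931 = 110.4; c'Δl = 48.66; W sinα = 23.7
Slice 2: Δl = 1.2/cos29.9° = 1.384 m; N'_2 = 59·cos29.9° − 17·1.384 = 27.6; c'Δl = 22.98; W sinα = 29.4
Slice 3: Δl = 1.9/cos49.8° = 2.944 m; N'_3 = 51·cos49.8° − 6·2.944 = 15.3; c'Δl = 48.86; W sinα = 39.0
Σc'Δl = 120.5 kN/m; ΣN' = 153.3 kN/m; ΣW sinα = 92.0 kN/m
Resisting = 120.5 + 153.3·tan34.8° = 120.5 + 106.5 = 227.1 kN/m
FS = 227.1 / 92.0 = 2.467

FS = 2.47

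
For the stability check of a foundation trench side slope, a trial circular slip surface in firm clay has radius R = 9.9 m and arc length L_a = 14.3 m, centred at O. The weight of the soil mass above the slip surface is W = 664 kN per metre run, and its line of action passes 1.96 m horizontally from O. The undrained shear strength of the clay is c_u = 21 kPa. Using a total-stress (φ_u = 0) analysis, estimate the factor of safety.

Taking moments about the centre O, the resisting moment is provided by the undrained shear strength acting along the arc:
M_R = c_u·L_a·R = 21·14.30·9.9 = 2973.0 kN·m/m
M_D = W·d = 664·1.96 = 1301.4 kN·m/m
FS = M_R / M_D = 2973.0 / 1301.4 = 2.284

FS = 2.28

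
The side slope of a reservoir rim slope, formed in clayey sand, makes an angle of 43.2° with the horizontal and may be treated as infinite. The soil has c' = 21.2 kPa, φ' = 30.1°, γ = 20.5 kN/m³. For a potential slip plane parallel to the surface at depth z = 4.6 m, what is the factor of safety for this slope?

FS = 1.07

For an infinite slope with a slip plane parallel to the surface (no pore pressure): FS = [c' + γz cos²β tanφ'] / [γz sinβ cosβ].
γz = 20.5·4.6 = 94.30 kN/m²
Numerator = 21.2 + 94.30·cos²43.2°·tan30.1° = 21.2 + 94.30·0.5314·0.5797 = 50.248 kPa
Denominator = 94.30·sin43.2°·cos43.2° = 94.30·0.6845·0.7290 = 47.057 kPa
FS = 50.248 / 47.057 = 1.068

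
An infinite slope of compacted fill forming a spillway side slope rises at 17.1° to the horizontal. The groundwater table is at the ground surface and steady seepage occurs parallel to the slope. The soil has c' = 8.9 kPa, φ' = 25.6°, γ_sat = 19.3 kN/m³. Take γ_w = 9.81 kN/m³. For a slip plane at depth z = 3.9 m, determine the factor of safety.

FS = 1.19

With seepage parallel to the slope and the water table at the surface, the effective normal stress on the slip plane uses the buoyant unit weight γ' = γ_sat − γ_w while the driving shear stress uses γ_sat:
FS = [c' + γ' z cos²β tanφ'] / [γ_sat z sinβ cosβ]
γ' = 19.3 − 9.81 = 9.49 kN/m³
Numerator = 8.9 + 9.49·3.9·cos²17.1°·tan25.6° = 8.9 + 9.49·3.9·0.9135·0.4791 = 25.100 kPa
Denominator = 19.3·3.9·sin17.1°·cos17.1° = 19.3·3.9·0.2940·0.9558 = 21.154 kPa
FS = 25.100 / 21.154 = 1.187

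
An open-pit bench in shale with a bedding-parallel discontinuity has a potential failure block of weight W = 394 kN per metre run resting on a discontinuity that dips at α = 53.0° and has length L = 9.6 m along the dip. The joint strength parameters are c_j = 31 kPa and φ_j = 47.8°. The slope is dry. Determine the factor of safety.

FS = 1.78

Resolving the block weight along and normal to the plane and applying the Mohr–Coulomb strength on the joint:
N' = W cosα = 394·cos53.0° = 237.1 kN/m
Driving force T = W sinα = 394·sin53.0° = 314.7 kN/m
Resisting force R = c_j·L + N'·tanφ_j = 31·9.6 + 237.1·tan47.8° = 297.6 + 261.5 = 559.1 kN/m
FS = R / T = 559.1 / 314.7 = 1.777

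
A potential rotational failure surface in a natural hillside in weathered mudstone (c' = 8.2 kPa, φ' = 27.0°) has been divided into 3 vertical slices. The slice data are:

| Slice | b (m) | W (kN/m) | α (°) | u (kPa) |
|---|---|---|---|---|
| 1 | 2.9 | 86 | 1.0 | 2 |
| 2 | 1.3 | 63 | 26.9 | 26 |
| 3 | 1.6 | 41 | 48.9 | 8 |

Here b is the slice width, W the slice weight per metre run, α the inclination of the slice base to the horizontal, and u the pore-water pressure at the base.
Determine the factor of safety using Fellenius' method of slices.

FS = 1.80

Ordinary method of slices: FS = Σ[c'·Δl_i + (W_i cosα_i − u_i·Δl_i)·tanφ'] / Σ W_i sinα_i, with Δl_i = b_i / cosα_i.
Slice 1: Δl = 2.9/cos1.0° = 2.900 m; N'_1 = 86·cos1.0° − 2·2.900 = 80.2; c'Δl = 23.78; W sinα = 1.5
Slice 2: Δl = 1.3/cos26.9° = 1.458 m; N'_2 = 63·cos26.9° − 26·1.458 = 18.3; c'Δl = 11.95; W sinα = 28.5
Slice 3: Δl = 1.6/cos48.9° = 2.434 m; N'_3 = 41·cos48.9° − 8·2.434 = 7.5; c'Δl = 19.96; W sinα = 30.9
Σc'Δl = 55.7 kN/m; ΣN' = 105.9 kN/m; ΣW sinα = 60.9 kN/m
Resisting = 55.7 + 105.9·tan27.0° = 55.7 + 54.0 = 109.7 kN/m
FS = 109.7 / 60.9 = 1.801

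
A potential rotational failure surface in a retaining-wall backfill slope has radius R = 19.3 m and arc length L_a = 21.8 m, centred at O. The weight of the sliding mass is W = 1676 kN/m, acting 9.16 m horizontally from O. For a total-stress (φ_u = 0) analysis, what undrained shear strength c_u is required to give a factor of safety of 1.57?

c_u = 57.3 kPa

FS = c_u·L_a·R / (W·d), so c_u = FS·W·d / (L_a·R).
c_u = 1.57·1676·9.16 / (21.80·19.3) = 24102.9 / 420.74 = 57.29 kPa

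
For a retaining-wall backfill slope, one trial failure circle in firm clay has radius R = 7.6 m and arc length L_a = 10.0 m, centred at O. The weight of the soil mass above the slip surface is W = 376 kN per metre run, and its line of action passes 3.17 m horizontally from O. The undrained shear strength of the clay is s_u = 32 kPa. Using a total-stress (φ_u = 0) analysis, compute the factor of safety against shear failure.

FS = 2.04

Taking moments about the centre O, the resisting moment is provided by the undrained shear strength acting along the arc:
M_R = s_u·L_a·R = 32·10.00·7.6 = 2432.0 kN·m/m
M_D = W·d = 376·3.17 = 1191.9 kN·m/m
FS = M_R / M_D = 2432.0 / 1191.9 = 2.040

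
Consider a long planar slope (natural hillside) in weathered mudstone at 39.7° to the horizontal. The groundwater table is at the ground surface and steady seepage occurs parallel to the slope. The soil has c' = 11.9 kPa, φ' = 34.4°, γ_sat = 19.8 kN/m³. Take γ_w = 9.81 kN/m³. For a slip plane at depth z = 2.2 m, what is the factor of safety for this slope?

With seepage parallel to the slope and the water table at the surface, the effective normal stress on the slip plane uses the buoyant unit weight γ' = γ_sat − γ_w while the driving shear stress uses γ_sat:
FS = [c' + γ' z cos²β tanφ'] / [γ_sat z sinβ cosβ]
γ' = 19.8 − 9.81 = 9.99 kN/m³
Numerator = 11.9 + 9.99·2.2·cos²39.7°·tan34.4° = 11.9 + 9.99·2.2·0.5920·0.6847 = 20.808 kPa
Denominator = 19.8·2.2·sin39.7°·cos39.7° = 19.8·2.2·0.6388·0.7694 = 21.408 kPa
FS = 20.808 / 21.408 = 0.972

FS = 0.97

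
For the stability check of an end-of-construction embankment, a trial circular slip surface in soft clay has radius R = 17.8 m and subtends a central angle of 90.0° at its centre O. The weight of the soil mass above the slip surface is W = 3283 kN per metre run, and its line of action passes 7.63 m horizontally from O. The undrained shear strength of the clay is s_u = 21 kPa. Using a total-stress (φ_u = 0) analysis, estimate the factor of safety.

FS = 0.42

Taking moments about the centre O, the resisting moment is provided by the undrained shear strength acting along the arc:
Arc length L_a = R·θ = 17.8·(90.0°·π/180) = 17.8·1.5708 = 27.96 m
M_R = s_u·L_a·R = 21·27.96·17.8 = 10451.5 kN·m/m
M_D = W·d = 3283·7.63 = 25049.3 kN·m/m
FS = M_R / M_D = 10451.5 / 25049.3 = 0.417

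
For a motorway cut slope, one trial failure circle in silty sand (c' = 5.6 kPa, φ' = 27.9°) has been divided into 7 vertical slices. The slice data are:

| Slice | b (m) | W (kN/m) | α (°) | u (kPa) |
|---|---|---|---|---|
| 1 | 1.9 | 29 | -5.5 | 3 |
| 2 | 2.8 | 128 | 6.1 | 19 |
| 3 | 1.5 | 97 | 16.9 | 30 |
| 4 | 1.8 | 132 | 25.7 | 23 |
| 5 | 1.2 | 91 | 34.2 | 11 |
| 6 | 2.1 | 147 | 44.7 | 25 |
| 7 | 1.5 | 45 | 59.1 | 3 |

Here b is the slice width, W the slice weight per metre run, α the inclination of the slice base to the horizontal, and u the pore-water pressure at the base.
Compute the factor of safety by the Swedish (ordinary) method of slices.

FS = 0.89

Ordinary method of slices: FS = Σ[c'·Δl_i + (W_i cosα_i − u_i·Δl_i)·tanφ'] / Σ W_i sinα_i, with Δl_i = b_i / cosα_i.
Slice 1: Δl = 1.9/cos(-5.5°) = 1.909 m; N'_1 = 29·cos(-5.5°) − 3·1.909 = 23.1; c'Δl = 10.69; W sinα = -2.8
Slice 2: Δl = 2.8/cos6.1° = 2.816 m; N'_2 = 128·cos6.1° − 19·2.816 = 73.8; c'Δl = 15.77; W sinα = 13.6
Slice 3: Δl = 1.5/cos16.9° = 1.568 m; N'_3 = 97·cos16.9° − 30·1.568 = 45.8; c'Δl = 8.78; W sinα = 28.2
Slice 4: Δl = 1.8/cos25.7° = 1.998 m; N'_4 = 132·cos25.7° − 23·1.998 = 73.0; c'Δl = 11.19; W sinα = 57.2
Slice 5: Δl = 1.2/cos34.2° = 1.451 m; N'_5 = 91·cos34.2° − 11·1.451 = 59.3; c'Δl = 8.12; W sinα = 51.1
Slice 6: Δl = 2.1/cos44.7° = 2.954 m; N'_6 = 147·cos44.7° − 25·2.954 = 30.6; c'Δl = 16.54; W sinα = 103.4
Slice 7: Δl = 1.5/cos59.1° = 2.921 m; N'_7 = 45·cos59.1° − 3·2.921 = 14.3; c'Δl = 16.36; W sinα = 38.6
Σc'Δl = 87.5 kN/m; ΣN' = 320.0 kN/m; ΣW sinα = 289.4 kN/m
Resisting = 87.5 + 320.0·tan27.9° = 87.5 + 169.4 = 256.9 kN/m
FS = 256.9 / 289.4 = 0.888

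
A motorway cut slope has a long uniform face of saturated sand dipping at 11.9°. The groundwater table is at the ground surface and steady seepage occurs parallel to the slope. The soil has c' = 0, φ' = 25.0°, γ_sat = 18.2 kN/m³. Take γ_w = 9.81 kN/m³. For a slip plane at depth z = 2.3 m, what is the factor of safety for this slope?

FS = 1.02

With seepage parallel to the slope and the water table at the surface, the effective normal stress on the slip plane uses the buoyant unit weight γ' = γ_sat − γ_w while the driving shear stress uses γ_sat:
FS = [c' + γ' z cos²β tanφ'] / [γ_sat z sinβ cosβ]
(For c' = 0 this reduces to FS = (γ'/γ_sat)·tanφ'/tanβ.)
γ' = 18.2 − 9.81 = 8.39 kN/m³
Numerator = 0.0 + 8.39·2.3·cos²11.9°·tan25.0° = 0.0 + 8.39·2.3·0.9575·0.4663 = 8.616 kPa
Denominator = 18.2·2.3·sin11.9°·cos11.9° = 18.2·2.3·0.2062·0.9785 = 8.446 kPa
FS = 8.616 / 8.446 = 1.020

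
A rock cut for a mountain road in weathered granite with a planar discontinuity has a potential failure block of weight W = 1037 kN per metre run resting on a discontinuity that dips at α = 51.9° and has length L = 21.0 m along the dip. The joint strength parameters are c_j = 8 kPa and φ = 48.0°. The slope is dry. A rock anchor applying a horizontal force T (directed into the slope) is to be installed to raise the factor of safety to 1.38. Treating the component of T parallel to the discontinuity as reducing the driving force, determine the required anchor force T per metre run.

T = 143 kN/m

Resolving forces along and normal to the sliding plane, with the horizontal anchor force T adding T·sinα to the effective normal force and T·cosα acting up the plane against the driving force:
FS = [c_jL + (W cosα + T sinα) tanφ] / [W sinα − T cosα]
Without the anchor: N' = 639.9 kN/m, driving T_d = 816.1 kN/m, resisting R = 8·21.0 + 639.9·tan48.0° = 878.6 kN/m, FS = 1.08.
Setting FS = 1.38 and solving for T:
1.38·(816.1 − T cos51.9°) = 878.6 + T sin51.9°·tan48.0°
T·(sin51.9°·tan48.0° + 1.38·cos51.9°) = 1.38·816.1 − 878.6
T·(0.7869·1.1106 + 1.38·0.6170) = 1126.2 − 878.6 = 247.5
T·1.7255 = 247.5
T = 143.4 kN/m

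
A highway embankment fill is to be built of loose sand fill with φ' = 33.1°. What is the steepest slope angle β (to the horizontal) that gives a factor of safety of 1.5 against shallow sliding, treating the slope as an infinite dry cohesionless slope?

For an infinite dry cohesionless slope FS = tanφ'/tanβ, so tanβ = tanφ' / FS.
tanβ = tan33.1° / 1.5 = 0.6519 / 1.5 = 0.4346
β = arctan(0.4346) = 23.49°

β = 23.5°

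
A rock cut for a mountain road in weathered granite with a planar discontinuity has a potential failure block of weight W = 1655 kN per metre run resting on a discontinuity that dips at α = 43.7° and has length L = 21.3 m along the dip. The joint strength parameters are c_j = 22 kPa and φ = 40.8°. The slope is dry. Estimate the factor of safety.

Resolving the block weight along and normal to the plane and applying the Mohr–Coulomb strength on the joint:
N' = W cosα = 1655·cos43.7° = 1196.5 kN/m
Driving force T = W sinα = 1655·sin43.7° = 1143.4 kN/m
Resisting force R = c_j·L + N'·tanφ = 22·21.3 + 1196.5·tan40.8° = 468.6 + 1032.8 = 1501.4 kN/m
FS = R / T = 1501.4 / 1143.4 = 1.313

FS = 1.31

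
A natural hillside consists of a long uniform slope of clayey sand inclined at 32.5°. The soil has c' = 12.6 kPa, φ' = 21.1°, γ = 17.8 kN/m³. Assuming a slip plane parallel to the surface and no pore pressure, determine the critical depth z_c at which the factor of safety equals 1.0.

Setting FS = 1.00 in FS = [c' + γz cos²β tanφ'] / [γz sinβ cosβ] and solving for z:
z = c' / [γ cosβ (FS·sinβ − cosβ·tanφ')]
  = 12.6 / [17.8·cos32.5°·(1.00·sin32.5° − cos32.5°·tan21.1°)]
  = 12.6 / [17.8·0.8434·(1.00·0.5373 − 0.8434·0.3859)]
  = 12.6 / 3.1805 = 3.962 m

z_c = 3.96 m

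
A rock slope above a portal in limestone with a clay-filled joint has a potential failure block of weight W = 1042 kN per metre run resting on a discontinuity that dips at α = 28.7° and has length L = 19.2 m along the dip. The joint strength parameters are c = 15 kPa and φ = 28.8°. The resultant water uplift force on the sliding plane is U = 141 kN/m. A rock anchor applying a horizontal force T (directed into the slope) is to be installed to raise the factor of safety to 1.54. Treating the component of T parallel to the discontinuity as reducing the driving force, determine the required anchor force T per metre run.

T = 36 kN/m

Resolving forces along and normal to the sliding plane, with the horizontal anchor force T adding T·sinα to the effective normal force and T·cosα acting up the plane against the driving force:
FS = [cL + (W cosα − U + T sinα) tanφ] / [W sinα − T cosα]
Without the anchor: N' = 773.0 kN/m, driving T_d = 500.4 kN/m, resisting R = 15·19.2 + 773.0·tan28.8° = 713.0 kN/m, FS = 1.42.
Setting FS = 1.54 and solving for T:
1.54·(500.4 − T cos28.7°) = 713.0 + T sin28.7°·tan28.8°
T·(sin28.7°·tan28.8° + 1.54·cos28.7°) = 1.54·500.4 − 713.0
T·(0.4802·0.5498 + 1.54·0.8771) = 770.6 − 713.0 = 57.7
T·1.6148 = 57.7
T = 35.7 kN/m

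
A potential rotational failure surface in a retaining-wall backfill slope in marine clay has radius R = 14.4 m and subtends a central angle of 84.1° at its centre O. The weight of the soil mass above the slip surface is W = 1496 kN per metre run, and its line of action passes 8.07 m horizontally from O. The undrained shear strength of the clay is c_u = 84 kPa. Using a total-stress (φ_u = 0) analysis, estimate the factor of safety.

FS = 2.12

Taking moments about the centre O, the resisting moment is provided by the undrained shear strength acting along the arc:
Arc length L_a = R·θ = 14.4·(84.1°·π/180) = 14.4·1.4678 = 21.14 m
M_R = c_u·L_a·R = 84·21.14·14.4 = 25566.9 kN·m/m
M_D = W·d = 1496·8.07 = 12072.7 kN·m/m
FS = M_R / M_D = 25566.9 / 12072.7 = 2.118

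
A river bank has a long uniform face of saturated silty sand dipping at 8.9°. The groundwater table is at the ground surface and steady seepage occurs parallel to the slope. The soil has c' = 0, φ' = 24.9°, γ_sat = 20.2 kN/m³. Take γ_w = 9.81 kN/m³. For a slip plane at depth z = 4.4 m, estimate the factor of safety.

FS = 1.52

With seepage parallel to the slope and the water table at the surface, the effective normal stress on the slip plane uses the buoyant unit weight γ' = γ_sat − γ_w while the driving shear stress uses γ_sat:
FS = [c' + γ' z cos²β tanφ'] / [γ_sat z sinβ cosβ]
(For c' = 0 this reduces to FS = (γ'/γ_sat)·tanφ'/tanβ.)
γ' = 20.2 − 9.81 = 10.39 kN/m³
Numerator = 0.0 + 10.39·4.4·cos²8.9°·tan24.9° = 0.0 + 10.39·4.4·0.9761·0.4642 = 20.713 kPa
Denominator = 20.2·4.4·sin8.9°·cos8.9° = 20.2·4.4·0.1547·0.9880 = 13.585 kPa
FS = 20.713 / 13.585 = 1.525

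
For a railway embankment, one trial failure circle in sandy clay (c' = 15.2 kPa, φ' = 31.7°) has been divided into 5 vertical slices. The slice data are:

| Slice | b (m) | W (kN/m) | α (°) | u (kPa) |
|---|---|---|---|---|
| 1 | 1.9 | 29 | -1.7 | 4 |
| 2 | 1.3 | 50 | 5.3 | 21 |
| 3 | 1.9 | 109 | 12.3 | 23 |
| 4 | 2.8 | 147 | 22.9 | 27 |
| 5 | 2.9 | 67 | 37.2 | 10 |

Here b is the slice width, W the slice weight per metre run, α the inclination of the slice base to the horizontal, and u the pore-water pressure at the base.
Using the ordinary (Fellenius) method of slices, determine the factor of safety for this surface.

Ordinary method of slices: FS = Σ[c'·Δl_i + (W_i cosα_i − u_i·Δl_i)·tanφ'] / Σ W_i sinα_i, with Δl_i = b_i / cosα_i.
Slice 1: Δl = 1.9/cos(-1.7°) = 1.901 m; N'_1 = 29·cos(-1.7°) − 4·1.901 = 21.4; c'Δl = 28.89; W sinα = -0.9
Slice 2: Δl = 1.3/cos5.3° = 1.306 m; N'_2 = 50·cos5.3° − 21·1.306 = 22.4; c'Δl = 19.84; W sinα = 4.6
Slice 3: Δl = 1.9/cos12.3° = 1.945 m; N'_3 = 109·cos12.3° − 23·1.945 = 61.8; c'Δl = 29.56; W sinα = 23.2
Slice 4: Δl = 2.8/cos22.9° = 3.040 m; N'_4 = 147·cos22.9° − 27·3.040 = 53.3; c'Δl = 46.20; W sinα = 57.2
Slice 5: Δl = 2.9/cos37.2° = 3.641 m; N'_5 = 67·cos37.2° − 10·3.641 = 17.0; c'Δl = 55.34; W sinα = 40.5
Σc'Δl = 179.8 kN/m; ΣN' = 175.8 kN/m; ΣW sinα = 124.7 kN/m
Resisting = 179.8 + 175.8·tan31.7° = 179.8 + 108.6 = 288.4 kN/m
FS = 288.4 / 124.7 = 2.313

FS = 2.31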